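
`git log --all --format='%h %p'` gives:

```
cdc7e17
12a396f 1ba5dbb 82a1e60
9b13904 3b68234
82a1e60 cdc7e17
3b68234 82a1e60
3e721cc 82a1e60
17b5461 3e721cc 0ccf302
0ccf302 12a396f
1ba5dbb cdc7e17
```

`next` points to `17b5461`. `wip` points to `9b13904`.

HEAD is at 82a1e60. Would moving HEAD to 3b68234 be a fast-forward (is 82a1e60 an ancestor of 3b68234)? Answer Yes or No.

A fast-forward from 82a1e60 to 3b68234 is possible iff 82a1e60 is an ancestor of 3b68234.
Ancestors of 3b68234: {3b68234, 82a1e60, cdc7e17}.
82a1e60 is among them, so fast-forward is possible.

Yes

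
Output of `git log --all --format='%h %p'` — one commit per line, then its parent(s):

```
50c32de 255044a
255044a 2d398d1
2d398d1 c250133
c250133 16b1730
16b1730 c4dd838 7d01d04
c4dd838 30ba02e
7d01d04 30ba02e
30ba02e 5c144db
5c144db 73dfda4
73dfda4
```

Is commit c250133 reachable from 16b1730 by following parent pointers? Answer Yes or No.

No

Ancestors of 16b1730: {16b1730, 30ba02e, 5c144db, 73dfda4, 7d01d04, c4dd838}.
c250133 is not in that set, so it is not an ancestor of 16b1730.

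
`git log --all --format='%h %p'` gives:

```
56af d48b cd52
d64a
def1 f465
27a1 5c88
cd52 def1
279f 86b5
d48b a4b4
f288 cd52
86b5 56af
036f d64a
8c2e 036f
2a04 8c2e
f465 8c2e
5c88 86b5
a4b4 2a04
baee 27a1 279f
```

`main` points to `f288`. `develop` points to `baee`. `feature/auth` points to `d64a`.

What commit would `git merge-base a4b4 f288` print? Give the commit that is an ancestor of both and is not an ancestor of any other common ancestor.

Ancestors of a4b4: {036f, 2a04, 8c2e, a4b4, d64a}.
Ancestors of f288: {036f, 8c2e, cd52, d64a, def1, f288, f465}.
Common ancestors: {036f, 8c2e, d64a}.
Among these, 8c2e is not an ancestor of any other common ancestor — it is the merge base.

8c2e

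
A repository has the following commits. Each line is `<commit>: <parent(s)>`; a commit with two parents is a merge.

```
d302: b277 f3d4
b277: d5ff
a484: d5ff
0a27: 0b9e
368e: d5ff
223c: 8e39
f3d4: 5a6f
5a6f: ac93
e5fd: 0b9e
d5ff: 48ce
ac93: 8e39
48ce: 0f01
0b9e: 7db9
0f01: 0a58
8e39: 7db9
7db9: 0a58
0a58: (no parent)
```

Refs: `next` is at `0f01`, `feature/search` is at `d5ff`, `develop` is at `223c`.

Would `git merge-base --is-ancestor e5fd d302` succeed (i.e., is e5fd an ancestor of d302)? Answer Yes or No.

No

Ancestors of d302: {0a58, 0f01, 48ce, 5a6f, 7db9, 8e39, ac93, b277, d302, d5ff, f3d4}.
e5fd is not in that set, so it is not an ancestor of d302.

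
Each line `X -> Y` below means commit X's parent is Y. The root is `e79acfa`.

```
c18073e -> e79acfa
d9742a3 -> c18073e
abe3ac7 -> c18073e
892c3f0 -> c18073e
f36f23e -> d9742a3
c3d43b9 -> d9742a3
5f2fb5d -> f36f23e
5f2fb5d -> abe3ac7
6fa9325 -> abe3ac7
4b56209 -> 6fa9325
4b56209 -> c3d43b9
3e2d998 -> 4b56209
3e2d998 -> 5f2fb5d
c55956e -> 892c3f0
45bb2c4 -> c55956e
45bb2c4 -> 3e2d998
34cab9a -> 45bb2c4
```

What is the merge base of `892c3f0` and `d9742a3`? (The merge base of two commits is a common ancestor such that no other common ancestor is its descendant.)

c18073e

Ancestors of 892c3f0: {892c3f0, c18073e, e79acfa}.
Ancestors of d9742a3: {c18073e, d9742a3, e79acfa}.
Common ancestors: {c18073e, e79acfa}.
Among these, c18073e is not an ancestor of any other common ancestor — it is the merge base.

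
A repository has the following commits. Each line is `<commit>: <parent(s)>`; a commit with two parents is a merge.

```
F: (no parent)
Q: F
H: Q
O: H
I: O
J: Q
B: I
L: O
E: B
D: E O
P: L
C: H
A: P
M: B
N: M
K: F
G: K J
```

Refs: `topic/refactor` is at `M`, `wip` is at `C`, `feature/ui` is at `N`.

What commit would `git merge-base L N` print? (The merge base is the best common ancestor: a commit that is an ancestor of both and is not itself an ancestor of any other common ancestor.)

O

Ancestors of L: {F, H, L, O, Q}.
Ancestors of N: {B, F, H, I, M, N, O, Q}.
Common ancestors: {F, H, O, Q}.
Among these, O is not an ancestor of any other common ancestor — it is the merge base.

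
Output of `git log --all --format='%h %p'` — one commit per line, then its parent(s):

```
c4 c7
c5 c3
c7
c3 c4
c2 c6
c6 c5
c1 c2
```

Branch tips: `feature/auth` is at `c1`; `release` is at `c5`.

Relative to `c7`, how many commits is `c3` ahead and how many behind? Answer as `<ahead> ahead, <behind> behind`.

Reachable from c3: {c3, c4, c7}.
Reachable from c7: {c7}.
Only in c3's history (ahead): {c3, c4} — 2.
Only in c7's history (behind): {} — 0.

2 ahead, 0 behind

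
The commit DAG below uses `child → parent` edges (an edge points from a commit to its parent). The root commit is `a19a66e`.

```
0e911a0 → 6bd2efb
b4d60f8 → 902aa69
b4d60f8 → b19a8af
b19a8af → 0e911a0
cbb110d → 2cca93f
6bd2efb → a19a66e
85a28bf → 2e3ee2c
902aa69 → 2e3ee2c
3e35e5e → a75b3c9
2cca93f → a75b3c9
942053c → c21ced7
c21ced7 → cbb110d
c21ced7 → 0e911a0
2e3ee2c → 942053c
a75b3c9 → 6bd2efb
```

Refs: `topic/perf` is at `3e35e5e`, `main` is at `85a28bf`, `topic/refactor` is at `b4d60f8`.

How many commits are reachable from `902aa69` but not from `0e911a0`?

Reachable from 902aa69: {0e911a0, 2cca93f, 2e3ee2c, 6bd2efb, 902aa69, 942053c, a19a66e, a75b3c9, c21ced7, cbb110d}.
Reachable from 0e911a0: {0e911a0, 6bd2efb, a19a66e}.
In 902aa69's history but not 0e911a0's: {2cca93f, 2e3ee2c, 902aa69, 942053c, a75b3c9, c21ced7, cbb110d} — 7 commits.

7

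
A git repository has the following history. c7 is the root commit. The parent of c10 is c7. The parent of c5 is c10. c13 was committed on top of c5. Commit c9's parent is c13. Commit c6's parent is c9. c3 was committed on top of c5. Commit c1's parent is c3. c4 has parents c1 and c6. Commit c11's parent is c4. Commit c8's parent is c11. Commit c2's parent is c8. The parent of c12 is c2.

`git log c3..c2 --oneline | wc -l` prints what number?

8

Reachable from c2: {c1, c10, c11, c13, c2, c3, c4, c5, c6, c7, c8, c9}.
Reachable from c3: {c10, c3, c5, c7}.
In c2's history but not c3's: {c1, c11, c13, c2, c4, c6, c8, c9} — 8 commits.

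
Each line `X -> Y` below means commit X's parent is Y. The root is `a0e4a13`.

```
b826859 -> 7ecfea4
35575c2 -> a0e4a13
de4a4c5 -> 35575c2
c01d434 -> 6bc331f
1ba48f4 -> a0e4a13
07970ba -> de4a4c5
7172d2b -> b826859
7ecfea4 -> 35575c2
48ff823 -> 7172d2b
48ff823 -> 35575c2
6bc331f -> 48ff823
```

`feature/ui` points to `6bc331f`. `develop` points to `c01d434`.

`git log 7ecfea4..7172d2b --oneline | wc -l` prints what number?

Reachable from 7172d2b: {35575c2, 7172d2b, 7ecfea4, a0e4a13, b826859}.
Reachable from 7ecfea4: {35575c2, 7ecfea4, a0e4a13}.
In 7172d2b's history but not 7ecfea4's: {7172d2b, b826859} — 2 commits.

2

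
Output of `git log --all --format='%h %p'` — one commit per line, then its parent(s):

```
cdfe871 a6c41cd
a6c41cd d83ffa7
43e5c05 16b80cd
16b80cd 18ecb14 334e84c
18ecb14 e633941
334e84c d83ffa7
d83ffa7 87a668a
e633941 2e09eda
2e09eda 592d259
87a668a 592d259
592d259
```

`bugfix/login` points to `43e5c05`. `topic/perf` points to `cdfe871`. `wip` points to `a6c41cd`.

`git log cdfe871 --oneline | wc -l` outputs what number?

Walking parent pointers from cdfe871: reachable set = {592d259, 87a668a, a6c41cd, cdfe871, d83ffa7}.
That is 5 commits.

5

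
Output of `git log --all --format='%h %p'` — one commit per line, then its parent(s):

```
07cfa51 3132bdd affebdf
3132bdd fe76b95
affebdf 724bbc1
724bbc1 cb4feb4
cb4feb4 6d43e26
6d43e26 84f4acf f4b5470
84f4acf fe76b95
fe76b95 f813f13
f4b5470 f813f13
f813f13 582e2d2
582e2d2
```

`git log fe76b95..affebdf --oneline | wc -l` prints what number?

6

Reachable from affebdf: {582e2d2, 6d43e26, 724bbc1, 84f4acf, affebdf, cb4feb4, f4b5470, f813f13, fe76b95}.
Reachable from fe76b95: {582e2d2, f813f13, fe76b95}.
In affebdf's history but not fe76b95's: {6d43e26, 724bbc1, 84f4acf, affebdf, cb4feb4, f4b5470} — 6 commits.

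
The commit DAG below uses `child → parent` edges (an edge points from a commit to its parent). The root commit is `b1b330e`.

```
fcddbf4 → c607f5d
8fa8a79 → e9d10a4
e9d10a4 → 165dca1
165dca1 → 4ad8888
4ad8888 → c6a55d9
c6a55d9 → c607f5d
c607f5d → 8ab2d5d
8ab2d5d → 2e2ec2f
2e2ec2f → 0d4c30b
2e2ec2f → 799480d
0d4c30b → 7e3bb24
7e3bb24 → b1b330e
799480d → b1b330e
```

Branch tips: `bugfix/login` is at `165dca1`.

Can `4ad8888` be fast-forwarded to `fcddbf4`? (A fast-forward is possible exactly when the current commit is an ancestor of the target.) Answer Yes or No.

A fast-forward from 4ad8888 to fcddbf4 is possible iff 4ad8888 is an ancestor of fcddbf4.
Ancestors of fcddbf4: {0d4c30b, 2e2ec2f, 799480d, 7e3bb24, 8ab2d5d, b1b330e, c607f5d, fcddbf4}.
4ad8888 is not among them, so fast-forward is not possible.

No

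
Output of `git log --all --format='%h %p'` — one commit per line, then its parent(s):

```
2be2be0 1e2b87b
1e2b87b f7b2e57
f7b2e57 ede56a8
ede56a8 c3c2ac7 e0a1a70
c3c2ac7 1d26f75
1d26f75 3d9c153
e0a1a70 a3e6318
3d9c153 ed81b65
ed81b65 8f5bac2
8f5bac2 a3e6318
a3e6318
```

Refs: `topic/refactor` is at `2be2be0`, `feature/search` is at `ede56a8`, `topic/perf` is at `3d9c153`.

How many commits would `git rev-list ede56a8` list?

8

Walking parent pointers from ede56a8: reachable set = {1d26f75, 3d9c153, 8f5bac2, a3e6318, c3c2ac7, e0a1a70, ed81b65, ede56a8}.
That is 8 commits.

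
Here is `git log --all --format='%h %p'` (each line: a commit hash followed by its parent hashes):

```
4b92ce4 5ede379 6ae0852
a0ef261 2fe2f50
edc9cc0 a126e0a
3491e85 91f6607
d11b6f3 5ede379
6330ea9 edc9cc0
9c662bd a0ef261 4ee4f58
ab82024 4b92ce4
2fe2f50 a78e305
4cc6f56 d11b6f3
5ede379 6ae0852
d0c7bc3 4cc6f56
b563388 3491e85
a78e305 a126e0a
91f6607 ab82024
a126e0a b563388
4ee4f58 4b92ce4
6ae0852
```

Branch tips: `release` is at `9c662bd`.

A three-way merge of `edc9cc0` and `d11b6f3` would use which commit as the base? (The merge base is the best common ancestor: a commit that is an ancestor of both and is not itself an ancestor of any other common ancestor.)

Ancestors of edc9cc0: {3491e85, 4b92ce4, 5ede379, 6ae0852, 91f6607, a126e0a, ab82024, b563388, edc9cc0}.
Ancestors of d11b6f3: {5ede379, 6ae0852, d11b6f3}.
Common ancestors: {5ede379, 6ae0852}.
Among these, 5ede379 is not an ancestor of any other common ancestor — it is the merge base.

5ede379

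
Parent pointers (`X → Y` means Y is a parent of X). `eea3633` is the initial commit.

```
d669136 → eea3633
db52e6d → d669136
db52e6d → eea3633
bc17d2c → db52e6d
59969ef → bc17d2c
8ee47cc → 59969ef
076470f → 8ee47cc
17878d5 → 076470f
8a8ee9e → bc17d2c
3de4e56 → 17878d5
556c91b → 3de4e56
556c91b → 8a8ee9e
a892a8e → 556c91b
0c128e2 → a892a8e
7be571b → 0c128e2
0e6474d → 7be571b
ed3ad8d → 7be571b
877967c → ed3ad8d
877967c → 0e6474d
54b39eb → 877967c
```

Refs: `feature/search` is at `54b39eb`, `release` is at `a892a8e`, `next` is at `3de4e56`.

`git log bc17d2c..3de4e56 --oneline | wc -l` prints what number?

5

Reachable from 3de4e56: {076470f, 17878d5, 3de4e56, 59969ef, 8ee47cc, bc17d2c, d669136, db52e6d, eea3633}.
Reachable from bc17d2c: {bc17d2c, d669136, db52e6d, eea3633}.
In 3de4e56's history but not bc17d2c's: {076470f, 17878d5, 3de4e56, 59969ef, 8ee47cc} — 5 commits.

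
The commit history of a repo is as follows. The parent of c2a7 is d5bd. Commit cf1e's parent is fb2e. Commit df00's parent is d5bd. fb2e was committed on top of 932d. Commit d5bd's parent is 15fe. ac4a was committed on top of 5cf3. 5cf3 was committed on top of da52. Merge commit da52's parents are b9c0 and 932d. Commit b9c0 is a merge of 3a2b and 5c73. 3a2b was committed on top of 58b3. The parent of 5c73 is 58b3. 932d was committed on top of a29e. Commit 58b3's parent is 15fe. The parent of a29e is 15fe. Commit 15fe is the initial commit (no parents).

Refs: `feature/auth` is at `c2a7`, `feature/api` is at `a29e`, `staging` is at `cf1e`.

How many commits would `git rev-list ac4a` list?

10

Walking parent pointers from ac4a: reachable set = {15fe, 3a2b, 58b3, 5c73, 5cf3, 932d, a29e, ac4a, b9c0, da52}.
That is 10 commits.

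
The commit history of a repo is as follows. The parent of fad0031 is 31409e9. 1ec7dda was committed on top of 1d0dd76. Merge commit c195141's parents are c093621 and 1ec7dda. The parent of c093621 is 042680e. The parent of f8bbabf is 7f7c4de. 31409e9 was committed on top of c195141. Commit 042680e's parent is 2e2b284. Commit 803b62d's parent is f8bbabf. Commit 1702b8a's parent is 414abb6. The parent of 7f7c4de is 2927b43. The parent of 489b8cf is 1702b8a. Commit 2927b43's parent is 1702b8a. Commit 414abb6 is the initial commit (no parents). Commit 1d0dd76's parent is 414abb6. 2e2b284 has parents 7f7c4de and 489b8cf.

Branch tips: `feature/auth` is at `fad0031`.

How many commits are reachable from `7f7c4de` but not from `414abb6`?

3

Reachable from 7f7c4de: {1702b8a, 2927b43, 414abb6, 7f7c4de}.
Reachable from 414abb6: {414abb6}.
In 7f7c4de's history but not 414abb6's: {1702b8a, 2927b43, 7f7c4de} — 3 commits.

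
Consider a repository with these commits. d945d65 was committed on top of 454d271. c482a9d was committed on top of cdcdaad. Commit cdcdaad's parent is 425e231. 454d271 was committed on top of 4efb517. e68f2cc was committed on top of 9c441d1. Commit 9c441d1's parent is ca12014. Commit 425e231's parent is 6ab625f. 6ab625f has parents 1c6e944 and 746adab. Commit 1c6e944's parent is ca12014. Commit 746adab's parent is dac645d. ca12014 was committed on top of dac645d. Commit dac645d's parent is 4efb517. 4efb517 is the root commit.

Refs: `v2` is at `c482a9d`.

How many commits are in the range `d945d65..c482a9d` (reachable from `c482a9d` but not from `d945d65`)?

8

Reachable from c482a9d: {1c6e944, 425e231, 4efb517, 6ab625f, 746adab, c482a9d, ca12014, cdcdaad, dac645d}.
Reachable from d945d65: {454d271, 4efb517, d945d65}.
In c482a9d's history but not d945d65's: {1c6e944, 425e231, 6ab625f, 746adab, c482a9d, ca12014, cdcdaad, dac645d} — 8 commits.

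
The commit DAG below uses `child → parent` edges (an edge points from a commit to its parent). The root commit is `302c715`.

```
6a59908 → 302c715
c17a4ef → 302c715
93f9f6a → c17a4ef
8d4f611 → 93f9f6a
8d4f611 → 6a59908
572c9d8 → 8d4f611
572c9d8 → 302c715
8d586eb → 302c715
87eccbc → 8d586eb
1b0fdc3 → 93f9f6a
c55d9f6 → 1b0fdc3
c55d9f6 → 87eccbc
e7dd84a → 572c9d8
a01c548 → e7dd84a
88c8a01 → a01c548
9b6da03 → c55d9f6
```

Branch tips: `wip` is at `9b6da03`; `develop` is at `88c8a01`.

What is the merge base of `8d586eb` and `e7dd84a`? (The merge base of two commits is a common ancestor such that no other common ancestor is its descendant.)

Ancestors of 8d586eb: {302c715, 8d586eb}.
Ancestors of e7dd84a: {302c715, 572c9d8, 6a59908, 8d4f611, 93f9f6a, c17a4ef, e7dd84a}.
Common ancestors: {302c715}.
The only common ancestor is 302c715, so it is the merge base.

302c715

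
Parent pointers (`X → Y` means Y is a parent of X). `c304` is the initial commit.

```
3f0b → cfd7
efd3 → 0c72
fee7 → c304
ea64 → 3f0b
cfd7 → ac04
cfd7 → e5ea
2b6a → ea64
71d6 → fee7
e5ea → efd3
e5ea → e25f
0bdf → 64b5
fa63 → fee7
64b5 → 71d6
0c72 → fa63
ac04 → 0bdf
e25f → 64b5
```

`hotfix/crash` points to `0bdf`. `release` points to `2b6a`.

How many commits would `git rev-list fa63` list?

Walking parent pointers from fa63: reachable set = {c304, fa63, fee7}.
That is 3 commits.

3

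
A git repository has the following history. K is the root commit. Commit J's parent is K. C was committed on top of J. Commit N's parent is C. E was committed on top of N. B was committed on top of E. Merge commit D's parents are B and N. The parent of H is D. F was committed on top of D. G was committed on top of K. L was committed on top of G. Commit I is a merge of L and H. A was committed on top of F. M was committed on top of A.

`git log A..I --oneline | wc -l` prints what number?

Reachable from I: {B, C, D, E, G, H, I, J, K, L, N}.
Reachable from A: {A, B, C, D, E, F, J, K, N}.
In I's history but not A's: {G, H, I, L} — 4 commits.

4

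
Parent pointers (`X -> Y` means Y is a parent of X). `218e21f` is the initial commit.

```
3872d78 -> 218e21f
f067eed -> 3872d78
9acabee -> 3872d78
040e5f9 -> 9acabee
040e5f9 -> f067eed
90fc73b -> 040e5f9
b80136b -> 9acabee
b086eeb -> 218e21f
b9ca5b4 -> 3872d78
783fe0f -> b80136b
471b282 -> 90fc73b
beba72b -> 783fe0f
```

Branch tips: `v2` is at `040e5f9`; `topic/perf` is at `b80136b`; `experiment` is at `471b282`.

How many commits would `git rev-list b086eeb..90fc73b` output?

5

Reachable from 90fc73b: {040e5f9, 218e21f, 3872d78, 90fc73b, 9acabee, f067eed}.
Reachable from b086eeb: {218e21f, b086eeb}.
In 90fc73b's history but not b086eeb's: {040e5f9, 3872d78, 90fc73b, 9acabee, f067eed} — 5 commits.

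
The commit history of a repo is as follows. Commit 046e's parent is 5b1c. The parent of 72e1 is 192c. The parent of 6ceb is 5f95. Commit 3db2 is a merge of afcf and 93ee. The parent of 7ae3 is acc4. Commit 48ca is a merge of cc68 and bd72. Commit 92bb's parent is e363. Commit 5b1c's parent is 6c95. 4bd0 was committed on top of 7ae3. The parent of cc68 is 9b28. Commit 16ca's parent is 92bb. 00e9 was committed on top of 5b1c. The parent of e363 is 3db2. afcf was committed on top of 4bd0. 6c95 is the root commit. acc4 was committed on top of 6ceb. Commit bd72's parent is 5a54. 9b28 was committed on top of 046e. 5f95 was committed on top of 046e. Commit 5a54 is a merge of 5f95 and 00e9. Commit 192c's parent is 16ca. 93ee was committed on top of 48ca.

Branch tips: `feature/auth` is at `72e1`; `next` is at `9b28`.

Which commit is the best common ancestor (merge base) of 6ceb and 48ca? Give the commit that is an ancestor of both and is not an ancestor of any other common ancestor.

5f95

Ancestors of 6ceb: {046e, 5b1c, 5f95, 6c95, 6ceb}.
Ancestors of 48ca: {00e9, 046e, 48ca, 5a54, 5b1c, 5f95, 6c95, 9b28, bd72, cc68}.
Common ancestors: {046e, 5b1c, 5f95, 6c95}.
Among these, 5f95 is not an ancestor of any other common ancestor — it is the merge base.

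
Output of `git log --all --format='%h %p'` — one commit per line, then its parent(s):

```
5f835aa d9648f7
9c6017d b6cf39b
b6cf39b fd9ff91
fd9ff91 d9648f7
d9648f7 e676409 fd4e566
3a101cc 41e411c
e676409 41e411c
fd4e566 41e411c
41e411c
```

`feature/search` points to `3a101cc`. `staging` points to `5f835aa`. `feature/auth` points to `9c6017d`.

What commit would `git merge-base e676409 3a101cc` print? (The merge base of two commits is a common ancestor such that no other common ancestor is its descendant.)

41e411c

Ancestors of e676409: {41e411c, e676409}.
Ancestors of 3a101cc: {3a101cc, 41e411c}.
Common ancestors: {41e411c}.
The only common ancestor is 41e411c, so it is the merge base.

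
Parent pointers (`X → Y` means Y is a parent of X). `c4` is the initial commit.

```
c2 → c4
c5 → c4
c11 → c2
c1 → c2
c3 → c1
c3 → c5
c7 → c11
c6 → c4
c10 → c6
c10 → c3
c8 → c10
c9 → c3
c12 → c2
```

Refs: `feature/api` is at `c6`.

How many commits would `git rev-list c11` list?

3

Walking parent pointers from c11: reachable set = {c11, c2, c4}.
That is 3 commits.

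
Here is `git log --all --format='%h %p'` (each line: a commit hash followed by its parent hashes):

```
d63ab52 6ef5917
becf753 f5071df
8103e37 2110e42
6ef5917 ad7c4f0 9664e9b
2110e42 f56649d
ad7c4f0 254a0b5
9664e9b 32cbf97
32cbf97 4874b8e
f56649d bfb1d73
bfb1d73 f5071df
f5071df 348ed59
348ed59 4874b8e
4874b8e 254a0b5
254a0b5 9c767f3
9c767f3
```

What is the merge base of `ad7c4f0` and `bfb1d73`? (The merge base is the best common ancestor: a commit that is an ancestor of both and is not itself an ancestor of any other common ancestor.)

Ancestors of ad7c4f0: {254a0b5, 9c767f3, ad7c4f0}.
Ancestors of bfb1d73: {254a0b5, 348ed59, 4874b8e, 9c767f3, bfb1d73, f5071df}.
Common ancestors: {254a0b5, 9c767f3}.
Among these, 254a0b5 is not an ancestor of any other common ancestor — it is the merge base.

254a0b5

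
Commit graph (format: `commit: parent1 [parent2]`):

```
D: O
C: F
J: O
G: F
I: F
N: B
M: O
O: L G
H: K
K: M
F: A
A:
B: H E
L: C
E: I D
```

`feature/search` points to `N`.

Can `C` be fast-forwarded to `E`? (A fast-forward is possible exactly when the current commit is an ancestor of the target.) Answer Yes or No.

A fast-forward from C to E is possible iff C is an ancestor of E.
Ancestors of E: {A, C, D, E, F, G, I, L, O}.
C is among them, so fast-forward is possible.

Yes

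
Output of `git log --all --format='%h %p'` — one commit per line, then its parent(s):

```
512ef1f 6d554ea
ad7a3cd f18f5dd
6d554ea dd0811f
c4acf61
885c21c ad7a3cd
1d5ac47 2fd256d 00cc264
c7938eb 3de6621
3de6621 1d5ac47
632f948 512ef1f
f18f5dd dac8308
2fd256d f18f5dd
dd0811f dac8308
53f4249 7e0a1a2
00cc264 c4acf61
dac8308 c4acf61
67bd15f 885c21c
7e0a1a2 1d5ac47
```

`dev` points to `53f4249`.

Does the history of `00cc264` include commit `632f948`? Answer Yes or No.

No

Ancestors of 00cc264: {00cc264, c4acf61}.
632f948 is not in that set, so it is not an ancestor of 00cc264.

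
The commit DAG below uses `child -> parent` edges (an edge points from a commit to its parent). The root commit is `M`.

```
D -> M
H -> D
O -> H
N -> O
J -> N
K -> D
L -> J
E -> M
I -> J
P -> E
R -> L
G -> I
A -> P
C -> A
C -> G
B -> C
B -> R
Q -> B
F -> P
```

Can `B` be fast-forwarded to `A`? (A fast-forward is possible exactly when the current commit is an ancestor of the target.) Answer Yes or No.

No

A fast-forward from B to A is possible iff B is an ancestor of A.
Ancestors of A: {A, E, M, P}.
B is not among them, so fast-forward is not possible.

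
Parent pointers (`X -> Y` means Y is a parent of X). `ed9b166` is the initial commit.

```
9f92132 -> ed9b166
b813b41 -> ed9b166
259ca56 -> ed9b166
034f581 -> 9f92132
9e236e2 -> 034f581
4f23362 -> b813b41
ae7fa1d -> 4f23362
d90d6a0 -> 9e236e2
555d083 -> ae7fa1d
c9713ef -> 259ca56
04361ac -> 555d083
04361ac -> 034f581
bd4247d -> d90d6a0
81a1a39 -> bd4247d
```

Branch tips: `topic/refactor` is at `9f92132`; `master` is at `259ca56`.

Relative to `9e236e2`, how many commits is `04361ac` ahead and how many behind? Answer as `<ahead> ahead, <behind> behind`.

5 ahead, 1 behind

Reachable from 04361ac: {034f581, 04361ac, 4f23362, 555d083, 9f92132, ae7fa1d, b813b41, ed9b166}.
Reachable from 9e236e2: {034f581, 9e236e2, 9f92132, ed9b166}.
Only in 04361ac's history (ahead): {04361ac, 4f23362, 555d083, ae7fa1d, b813b41} — 5.
Only in 9e236e2's history (behind): {9e236e2} — 1.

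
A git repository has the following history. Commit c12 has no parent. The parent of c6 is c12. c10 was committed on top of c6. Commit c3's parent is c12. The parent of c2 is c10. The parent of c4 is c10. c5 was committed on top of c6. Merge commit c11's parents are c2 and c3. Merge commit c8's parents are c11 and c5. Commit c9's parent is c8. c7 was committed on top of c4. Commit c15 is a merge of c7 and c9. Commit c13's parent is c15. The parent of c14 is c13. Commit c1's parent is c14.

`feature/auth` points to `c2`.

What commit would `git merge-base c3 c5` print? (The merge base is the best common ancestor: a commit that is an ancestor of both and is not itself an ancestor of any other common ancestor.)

Ancestors of c3: {c12, c3}.
Ancestors of c5: {c12, c5, c6}.
Common ancestors: {c12}.
The only common ancestor is c12, so it is the merge base.

c12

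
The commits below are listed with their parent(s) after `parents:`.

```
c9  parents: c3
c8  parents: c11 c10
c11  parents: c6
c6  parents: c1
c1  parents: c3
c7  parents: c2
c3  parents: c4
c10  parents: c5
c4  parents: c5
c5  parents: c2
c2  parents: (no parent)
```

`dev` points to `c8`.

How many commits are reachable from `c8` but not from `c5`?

Reachable from c8: {c1, c10, c11, c2, c3, c4, c5, c6, c8}.
Reachable from c5: {c2, c5}.
In c8's history but not c5's: {c1, c10, c11, c3, c4, c6, c8} — 7 commits.

7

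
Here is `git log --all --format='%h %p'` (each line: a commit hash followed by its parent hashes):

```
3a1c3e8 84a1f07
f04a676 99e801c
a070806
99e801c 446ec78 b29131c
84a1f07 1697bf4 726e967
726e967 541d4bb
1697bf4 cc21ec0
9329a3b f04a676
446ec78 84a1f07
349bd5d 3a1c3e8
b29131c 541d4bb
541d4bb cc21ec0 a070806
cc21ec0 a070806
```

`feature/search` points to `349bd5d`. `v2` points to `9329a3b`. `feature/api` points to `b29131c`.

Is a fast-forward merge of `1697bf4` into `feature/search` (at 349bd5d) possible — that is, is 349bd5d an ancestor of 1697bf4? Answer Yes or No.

No

A fast-forward from 349bd5d to 1697bf4 is possible iff 349bd5d is an ancestor of 1697bf4.
Ancestors of 1697bf4: {1697bf4, a070806, cc21ec0}.
349bd5d is not among them, so fast-forward is not possible.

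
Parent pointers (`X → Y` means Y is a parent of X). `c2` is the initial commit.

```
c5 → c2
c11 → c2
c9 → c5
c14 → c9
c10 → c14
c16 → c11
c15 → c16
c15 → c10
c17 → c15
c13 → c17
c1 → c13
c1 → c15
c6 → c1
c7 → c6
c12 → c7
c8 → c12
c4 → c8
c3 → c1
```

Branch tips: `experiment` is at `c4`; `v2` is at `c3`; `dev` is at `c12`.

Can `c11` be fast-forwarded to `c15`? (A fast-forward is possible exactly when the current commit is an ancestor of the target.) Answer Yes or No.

Yes

A fast-forward from c11 to c15 is possible iff c11 is an ancestor of c15.
Ancestors of c15: {c10, c11, c14, c15, c16, c2, c5, c9}.
c11 is among them, so fast-forward is possible.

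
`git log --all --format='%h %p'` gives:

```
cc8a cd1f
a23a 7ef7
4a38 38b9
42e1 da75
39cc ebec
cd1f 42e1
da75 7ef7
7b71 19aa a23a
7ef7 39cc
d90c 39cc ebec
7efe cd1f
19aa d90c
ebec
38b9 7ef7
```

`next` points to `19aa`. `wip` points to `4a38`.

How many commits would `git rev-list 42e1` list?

Walking parent pointers from 42e1: reachable set = {39cc, 42e1, 7ef7, da75, ebec}.
That is 5 commits.

5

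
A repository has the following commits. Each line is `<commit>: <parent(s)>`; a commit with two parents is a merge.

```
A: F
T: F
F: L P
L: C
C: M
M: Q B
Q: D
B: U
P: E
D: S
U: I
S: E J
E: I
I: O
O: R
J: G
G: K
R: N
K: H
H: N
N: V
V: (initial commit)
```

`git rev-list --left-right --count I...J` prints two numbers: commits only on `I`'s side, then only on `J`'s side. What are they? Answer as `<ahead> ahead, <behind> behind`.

Reachable from I: {I, N, O, R, V}.
Reachable from J: {G, H, J, K, N, V}.
Only in I's history (ahead): {I, O, R} — 3.
Only in J's history (behind): {G, H, J, K} — 4.

3 ahead, 4 behind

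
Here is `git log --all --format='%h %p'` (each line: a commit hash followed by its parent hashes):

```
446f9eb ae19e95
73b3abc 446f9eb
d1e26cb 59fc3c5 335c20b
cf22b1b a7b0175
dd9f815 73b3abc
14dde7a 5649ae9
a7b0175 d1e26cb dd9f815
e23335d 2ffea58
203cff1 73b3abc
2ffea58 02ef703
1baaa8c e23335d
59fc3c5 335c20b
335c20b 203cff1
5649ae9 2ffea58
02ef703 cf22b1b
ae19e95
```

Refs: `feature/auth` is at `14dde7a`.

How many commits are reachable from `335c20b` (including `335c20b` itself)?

5

Walking parent pointers from 335c20b: reachable set = {203cff1, 335c20b, 446f9eb, 73b3abc, ae19e95}.
That is 5 commits.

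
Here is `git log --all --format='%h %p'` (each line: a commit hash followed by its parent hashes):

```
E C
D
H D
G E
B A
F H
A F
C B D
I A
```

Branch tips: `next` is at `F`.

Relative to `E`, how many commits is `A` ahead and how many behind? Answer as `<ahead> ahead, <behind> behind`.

Reachable from A: {A, D, F, H}.
Reachable from E: {A, B, C, D, E, F, H}.
Only in A's history (ahead): {} — 0.
Only in E's history (behind): {B, C, E} — 3.

0 ahead, 3 behind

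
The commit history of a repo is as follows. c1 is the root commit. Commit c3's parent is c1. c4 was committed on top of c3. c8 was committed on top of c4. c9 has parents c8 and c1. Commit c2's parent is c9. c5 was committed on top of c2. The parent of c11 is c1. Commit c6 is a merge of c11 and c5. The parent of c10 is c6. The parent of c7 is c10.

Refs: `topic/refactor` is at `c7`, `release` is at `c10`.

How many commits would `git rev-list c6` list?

Walking parent pointers from c6: reachable set = {c1, c11, c2, c3, c4, c5, c6, c8, c9}.
That is 9 commits.

9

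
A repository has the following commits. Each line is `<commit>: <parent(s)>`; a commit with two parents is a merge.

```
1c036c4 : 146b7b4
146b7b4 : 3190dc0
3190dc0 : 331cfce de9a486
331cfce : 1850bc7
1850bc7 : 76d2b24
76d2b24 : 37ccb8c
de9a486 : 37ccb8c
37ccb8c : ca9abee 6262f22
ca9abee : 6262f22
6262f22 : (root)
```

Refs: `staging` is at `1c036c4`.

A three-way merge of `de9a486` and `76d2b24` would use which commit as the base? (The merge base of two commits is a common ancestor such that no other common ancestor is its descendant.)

Ancestors of de9a486: {37ccb8c, 6262f22, ca9abee, de9a486}.
Ancestors of 76d2b24: {37ccb8c, 6262f22, 76d2b24, ca9abee}.
Common ancestors: {37ccb8c, 6262f22, ca9abee}.
Among these, 37ccb8c is not an ancestor of any other common ancestor — it is the merge base.

37ccb8c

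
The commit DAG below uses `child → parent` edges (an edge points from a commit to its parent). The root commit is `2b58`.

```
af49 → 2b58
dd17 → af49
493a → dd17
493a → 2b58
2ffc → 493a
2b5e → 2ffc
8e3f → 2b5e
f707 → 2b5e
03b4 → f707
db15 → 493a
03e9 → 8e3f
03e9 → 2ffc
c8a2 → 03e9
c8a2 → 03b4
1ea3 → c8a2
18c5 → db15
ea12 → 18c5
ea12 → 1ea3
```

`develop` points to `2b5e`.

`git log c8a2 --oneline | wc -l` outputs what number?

11

Walking parent pointers from c8a2: reachable set = {03b4, 03e9, 2b58, 2b5e, 2ffc, 493a, 8e3f, af49, c8a2, dd17, f707}.
That is 11 commits.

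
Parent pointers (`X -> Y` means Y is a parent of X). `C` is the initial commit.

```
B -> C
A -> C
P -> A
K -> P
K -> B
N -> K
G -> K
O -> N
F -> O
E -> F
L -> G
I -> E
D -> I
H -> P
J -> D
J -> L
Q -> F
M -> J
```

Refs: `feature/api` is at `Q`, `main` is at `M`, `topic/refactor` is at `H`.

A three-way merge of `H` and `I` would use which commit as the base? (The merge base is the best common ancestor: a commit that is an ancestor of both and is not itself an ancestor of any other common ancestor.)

P

Ancestors of H: {A, C, H, P}.
Ancestors of I: {A, B, C, E, F, I, K, N, O, P}.
Common ancestors: {A, C, P}.
Among these, P is not an ancestor of any other common ancestor — it is the merge base.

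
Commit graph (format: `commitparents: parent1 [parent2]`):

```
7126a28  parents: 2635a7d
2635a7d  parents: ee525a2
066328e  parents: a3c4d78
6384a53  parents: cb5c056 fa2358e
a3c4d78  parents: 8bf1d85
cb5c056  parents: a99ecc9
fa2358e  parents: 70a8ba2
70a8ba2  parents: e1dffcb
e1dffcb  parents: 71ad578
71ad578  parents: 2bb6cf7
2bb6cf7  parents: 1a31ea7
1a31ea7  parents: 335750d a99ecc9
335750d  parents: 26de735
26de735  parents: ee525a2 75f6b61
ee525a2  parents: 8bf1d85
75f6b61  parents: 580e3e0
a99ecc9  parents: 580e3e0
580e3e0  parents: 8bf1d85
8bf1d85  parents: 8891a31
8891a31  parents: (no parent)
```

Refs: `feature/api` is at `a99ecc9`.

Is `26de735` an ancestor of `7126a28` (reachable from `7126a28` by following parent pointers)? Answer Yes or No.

No

Ancestors of 7126a28: {2635a7d, 7126a28, 8891a31, 8bf1d85, ee525a2}.
26de735 is not in that set, so it is not an ancestor of 7126a28.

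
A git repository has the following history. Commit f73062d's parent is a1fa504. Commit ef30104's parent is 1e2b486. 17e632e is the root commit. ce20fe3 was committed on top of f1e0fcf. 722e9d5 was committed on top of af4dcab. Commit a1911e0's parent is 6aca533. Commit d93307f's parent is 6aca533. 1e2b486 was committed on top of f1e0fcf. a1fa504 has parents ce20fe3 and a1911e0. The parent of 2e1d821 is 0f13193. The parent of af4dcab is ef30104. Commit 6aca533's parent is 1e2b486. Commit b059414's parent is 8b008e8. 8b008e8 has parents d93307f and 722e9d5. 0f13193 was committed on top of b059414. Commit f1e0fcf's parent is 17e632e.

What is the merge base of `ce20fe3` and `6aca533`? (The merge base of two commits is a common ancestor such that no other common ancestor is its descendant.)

Ancestors of ce20fe3: {17e632e, ce20fe3, f1e0fcf}.
Ancestors of 6aca533: {17e632e, 1e2b486, 6aca533, f1e0fcf}.
Common ancestors: {17e632e, f1e0fcf}.
Among these, f1e0fcf is not an ancestor of any other common ancestor — it is the merge base.

f1e0fcf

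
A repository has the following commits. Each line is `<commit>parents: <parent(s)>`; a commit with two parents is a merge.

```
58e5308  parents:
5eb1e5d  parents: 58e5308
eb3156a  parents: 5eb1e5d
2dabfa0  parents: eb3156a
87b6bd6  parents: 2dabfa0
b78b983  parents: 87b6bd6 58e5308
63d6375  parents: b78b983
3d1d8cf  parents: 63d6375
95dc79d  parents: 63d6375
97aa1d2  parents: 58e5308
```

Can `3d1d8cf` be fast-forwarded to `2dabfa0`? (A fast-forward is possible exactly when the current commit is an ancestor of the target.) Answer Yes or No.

A fast-forward from 3d1d8cf to 2dabfa0 is possible iff 3d1d8cf is an ancestor of 2dabfa0.
Ancestors of 2dabfa0: {2dabfa0, 58e5308, 5eb1e5d, eb3156a}.
3d1d8cf is not among them, so fast-forward is not possible.

No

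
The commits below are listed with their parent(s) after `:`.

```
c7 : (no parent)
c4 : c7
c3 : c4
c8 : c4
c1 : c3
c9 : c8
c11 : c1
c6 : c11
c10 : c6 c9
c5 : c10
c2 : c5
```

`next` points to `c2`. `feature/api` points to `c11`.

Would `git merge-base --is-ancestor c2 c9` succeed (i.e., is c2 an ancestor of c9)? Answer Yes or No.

Ancestors of c9: {c4, c7, c8, c9}.
c2 is not in that set, so it is not an ancestor of c9.

No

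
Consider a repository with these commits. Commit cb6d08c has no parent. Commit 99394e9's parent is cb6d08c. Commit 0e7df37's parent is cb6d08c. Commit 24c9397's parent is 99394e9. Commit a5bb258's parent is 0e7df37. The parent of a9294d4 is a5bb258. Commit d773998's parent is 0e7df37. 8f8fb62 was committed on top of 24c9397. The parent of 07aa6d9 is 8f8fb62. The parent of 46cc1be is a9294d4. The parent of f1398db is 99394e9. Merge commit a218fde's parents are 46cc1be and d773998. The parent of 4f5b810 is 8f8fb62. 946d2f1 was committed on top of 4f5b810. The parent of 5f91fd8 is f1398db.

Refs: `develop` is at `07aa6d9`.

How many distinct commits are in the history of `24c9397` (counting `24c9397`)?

3

Walking parent pointers from 24c9397: reachable set = {24c9397, 99394e9, cb6d08c}.
That is 3 commits.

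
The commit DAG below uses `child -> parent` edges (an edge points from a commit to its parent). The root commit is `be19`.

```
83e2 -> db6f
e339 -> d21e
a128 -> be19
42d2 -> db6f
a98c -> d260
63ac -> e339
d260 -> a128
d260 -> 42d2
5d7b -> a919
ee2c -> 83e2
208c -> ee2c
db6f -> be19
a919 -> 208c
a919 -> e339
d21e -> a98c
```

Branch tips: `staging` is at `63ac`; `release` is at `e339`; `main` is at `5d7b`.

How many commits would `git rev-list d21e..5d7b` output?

6

Reachable from 5d7b: {208c, 42d2, 5d7b, 83e2, a128, a919, a98c, be19, d21e, d260, db6f, e339, ee2c}.
Reachable from d21e: {42d2, a128, a98c, be19, d21e, d260, db6f}.
In 5d7b's history but not d21e's: {208c, 5d7b, 83e2, a919, e339, ee2c} — 6 commits.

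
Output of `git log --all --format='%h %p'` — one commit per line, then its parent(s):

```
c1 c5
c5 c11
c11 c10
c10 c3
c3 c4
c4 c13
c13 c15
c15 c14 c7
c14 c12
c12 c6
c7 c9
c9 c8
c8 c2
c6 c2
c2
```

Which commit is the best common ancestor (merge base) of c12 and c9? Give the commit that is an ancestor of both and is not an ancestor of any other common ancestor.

c2

Ancestors of c12: {c12, c2, c6}.
Ancestors of c9: {c2, c8, c9}.
Common ancestors: {c2}.
The only common ancestor is c2, so it is the merge base.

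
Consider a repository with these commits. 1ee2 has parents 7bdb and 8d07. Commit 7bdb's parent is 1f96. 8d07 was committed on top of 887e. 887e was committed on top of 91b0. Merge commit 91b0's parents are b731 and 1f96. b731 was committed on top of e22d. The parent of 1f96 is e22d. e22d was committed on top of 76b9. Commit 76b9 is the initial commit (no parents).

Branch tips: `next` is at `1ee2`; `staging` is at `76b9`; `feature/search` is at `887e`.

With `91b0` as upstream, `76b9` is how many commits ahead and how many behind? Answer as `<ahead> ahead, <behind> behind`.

0 ahead, 4 behind

Reachable from 76b9: {76b9}.
Reachable from 91b0: {1f96, 76b9, 91b0, b731, e22d}.
Only in 76b9's history (ahead): {} — 0.
Only in 91b0's history (behind): {1f96, 91b0, b731, e22d} — 4.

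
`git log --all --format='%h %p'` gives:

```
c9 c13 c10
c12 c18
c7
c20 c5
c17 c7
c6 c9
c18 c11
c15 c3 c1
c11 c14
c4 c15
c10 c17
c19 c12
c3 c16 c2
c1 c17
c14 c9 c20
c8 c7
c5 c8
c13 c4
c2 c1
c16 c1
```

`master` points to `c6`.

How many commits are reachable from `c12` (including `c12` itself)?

18

Walking parent pointers from c12: reachable set = {c1, c10, c11, c12, c13, c14, c15, c16, c17, c18, c2, c20, c3, c4, c5, c7, c8, c9}.
That is 18 commits.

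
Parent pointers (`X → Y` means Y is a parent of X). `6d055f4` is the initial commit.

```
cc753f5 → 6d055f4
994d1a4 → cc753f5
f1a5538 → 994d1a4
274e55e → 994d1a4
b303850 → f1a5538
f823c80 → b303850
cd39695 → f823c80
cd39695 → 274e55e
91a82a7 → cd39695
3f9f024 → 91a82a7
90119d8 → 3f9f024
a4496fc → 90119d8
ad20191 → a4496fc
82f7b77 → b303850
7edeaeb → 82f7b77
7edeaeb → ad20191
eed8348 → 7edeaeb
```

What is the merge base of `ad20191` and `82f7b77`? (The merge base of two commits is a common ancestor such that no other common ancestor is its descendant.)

b303850

Ancestors of ad20191: {274e55e, 3f9f024, 6d055f4, 90119d8, 91a82a7, 994d1a4, a4496fc, ad20191, b303850, cc753f5, cd39695, f1a5538, f823c80}.
Ancestors of 82f7b77: {6d055f4, 82f7b77, 994d1a4, b303850, cc753f5, f1a5538}.
Common ancestors: {6d055f4, 994d1a4, b303850, cc753f5, f1a5538}.
Among these, b303850 is not an ancestor of any other common ancestor — it is the merge base.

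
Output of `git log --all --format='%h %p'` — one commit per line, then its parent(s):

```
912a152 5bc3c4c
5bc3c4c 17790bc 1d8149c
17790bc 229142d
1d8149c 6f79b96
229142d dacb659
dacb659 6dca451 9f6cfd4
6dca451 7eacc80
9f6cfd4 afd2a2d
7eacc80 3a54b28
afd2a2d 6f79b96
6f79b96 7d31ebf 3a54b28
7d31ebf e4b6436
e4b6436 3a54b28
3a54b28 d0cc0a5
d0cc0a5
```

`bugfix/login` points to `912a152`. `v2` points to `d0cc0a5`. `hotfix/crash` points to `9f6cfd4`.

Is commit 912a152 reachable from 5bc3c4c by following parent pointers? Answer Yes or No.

No

Ancestors of 5bc3c4c: {17790bc, 1d8149c, 229142d, 3a54b28, 5bc3c4c, 6dca451, 6f79b96, 7d31ebf, 7eacc80, 9f6cfd4, afd2a2d, d0cc0a5, dacb659, e4b6436}.
912a152 is not in that set, so it is not an ancestor of 5bc3c4c.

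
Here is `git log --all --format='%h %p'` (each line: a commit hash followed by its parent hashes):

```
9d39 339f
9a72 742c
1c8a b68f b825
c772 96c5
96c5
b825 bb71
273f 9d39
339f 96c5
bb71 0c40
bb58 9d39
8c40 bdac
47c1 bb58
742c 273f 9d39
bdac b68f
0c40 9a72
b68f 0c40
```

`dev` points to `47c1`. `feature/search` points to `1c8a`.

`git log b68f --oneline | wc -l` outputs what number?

8

Walking parent pointers from b68f: reachable set = {0c40, 273f, 339f, 742c, 96c5, 9a72, 9d39, b68f}.
That is 8 commits.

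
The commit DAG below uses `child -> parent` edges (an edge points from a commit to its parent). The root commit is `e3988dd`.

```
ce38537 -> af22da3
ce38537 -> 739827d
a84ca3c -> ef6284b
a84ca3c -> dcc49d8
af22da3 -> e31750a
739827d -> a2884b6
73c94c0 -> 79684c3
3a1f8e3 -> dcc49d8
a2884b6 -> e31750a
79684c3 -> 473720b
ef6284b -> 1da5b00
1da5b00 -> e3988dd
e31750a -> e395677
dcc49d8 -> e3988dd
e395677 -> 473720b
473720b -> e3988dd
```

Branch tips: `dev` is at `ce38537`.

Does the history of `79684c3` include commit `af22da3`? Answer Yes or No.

Ancestors of 79684c3: {473720b, 79684c3, e3988dd}.
af22da3 is not in that set, so it is not an ancestor of 79684c3.

No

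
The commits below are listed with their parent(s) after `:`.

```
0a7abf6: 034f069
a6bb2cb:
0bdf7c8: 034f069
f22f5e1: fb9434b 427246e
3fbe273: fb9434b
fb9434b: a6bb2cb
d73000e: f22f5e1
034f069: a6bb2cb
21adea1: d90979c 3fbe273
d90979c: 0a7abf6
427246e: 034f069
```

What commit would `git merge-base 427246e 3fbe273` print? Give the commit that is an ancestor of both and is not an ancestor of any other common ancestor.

a6bb2cb

Ancestors of 427246e: {034f069, 427246e, a6bb2cb}.
Ancestors of 3fbe273: {3fbe273, a6bb2cb, fb9434b}.
Common ancestors: {a6bb2cb}.
The only common ancestor is a6bb2cb, so it is the merge base.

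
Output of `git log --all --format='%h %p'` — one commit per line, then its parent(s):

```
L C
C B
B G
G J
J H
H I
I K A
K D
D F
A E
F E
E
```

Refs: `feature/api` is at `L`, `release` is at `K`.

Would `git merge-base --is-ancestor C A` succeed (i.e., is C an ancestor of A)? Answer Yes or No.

No

Ancestors of A: {A, E}.
C is not in that set, so it is not an ancestor of A.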